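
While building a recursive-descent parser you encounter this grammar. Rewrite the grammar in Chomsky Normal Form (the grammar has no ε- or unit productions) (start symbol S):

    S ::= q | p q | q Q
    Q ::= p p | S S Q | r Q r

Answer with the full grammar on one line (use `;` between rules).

S ::= q | X1 X2 | X2 Q; Q ::= X1 X1 | S Y1 | X3 Y2; X1 ::= p; X2 ::= q; X3 ::= r; Y1 ::= S Q; Y2 ::= Q X3

Introduce a nonterminal for each terminal appearing in a rule of length ≥ 2: X1 → p, X2 → q, X3 → r.
Binarize each right-hand side of length ≥ 3 by chaining fresh nonterminals (Y1, Y2, …): affected rules were Q → S S Q; Q → X3 Q X3.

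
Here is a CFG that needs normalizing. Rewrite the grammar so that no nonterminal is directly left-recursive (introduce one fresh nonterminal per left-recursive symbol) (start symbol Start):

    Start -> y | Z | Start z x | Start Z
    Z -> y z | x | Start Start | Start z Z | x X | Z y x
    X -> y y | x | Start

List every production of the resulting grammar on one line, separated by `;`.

Start, Z are directly left-recursive.
For Start: α = {z x, Z}, β = {y, Z}. Rewrite as Start → β Start1 and Start1 → α Start1 | ε.
For Z: α = {y x}, β = {y z, x, Start Start, Start z Z, x X}. Rewrite as Z → β Z1 and Z1 → α Z1 | ε.

Start -> y Start1 | Z Start1; Z -> y z Z1 | x Z1 | Start Start Z1 | Start z Z Z1 | x X Z1; X -> y y | x | Start; Start1 -> z x Start1 | Z Start1 | ε; Z1 -> y x Z1 | ε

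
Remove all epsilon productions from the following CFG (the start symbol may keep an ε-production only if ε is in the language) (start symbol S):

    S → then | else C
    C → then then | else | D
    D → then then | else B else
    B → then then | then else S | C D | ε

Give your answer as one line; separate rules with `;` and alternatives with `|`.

The nullable symbols are {B}.
ε ∉ L(G), so no ε-production is kept.
Expand every rule over subsets of its nullable positions: D → else B else gives else B else | else else.

S → then | else C; C → then then | else | D; D → then then | else B else | else else; B → then then | then else S | C D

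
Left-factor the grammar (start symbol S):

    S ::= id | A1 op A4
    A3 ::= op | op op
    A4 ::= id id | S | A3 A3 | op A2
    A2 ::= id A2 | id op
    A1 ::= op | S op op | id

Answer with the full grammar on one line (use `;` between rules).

A3 has alternatives sharing prefix 'op': factor to A3 → op A3' with A3' → ε | op.
A2 has alternatives sharing prefix 'id': factor to A2 → id A2' with A2' → A2 | op.

S ::= id | A1 op A4; A3 ::= op A3'; A4 ::= id id | S | A3 A3 | op A2; A2 ::= id A2'; A1 ::= op | S op op | id; A3' ::= ε | op; A2' ::= A2 | op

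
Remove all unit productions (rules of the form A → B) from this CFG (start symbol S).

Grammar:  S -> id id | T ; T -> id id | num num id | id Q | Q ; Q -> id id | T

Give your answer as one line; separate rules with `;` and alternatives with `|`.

S -> id id | num num id | id Q; T -> id id | num num id | id Q; Q -> id id | num num id | id Q

Unit pairs: Q ⇒* {T}; S ⇒* {Q, T}; T ⇒* {Q}.
Replace each nonterminal's rules with the union of the non-unit rules of every nonterminal it unit-derives.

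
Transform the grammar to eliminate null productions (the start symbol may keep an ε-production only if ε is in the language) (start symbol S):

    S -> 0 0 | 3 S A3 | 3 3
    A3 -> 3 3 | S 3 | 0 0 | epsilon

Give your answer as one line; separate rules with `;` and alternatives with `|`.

S -> 0 0 | 3 S A3 | 3 S | 3 3; A3 -> 3 3 | S 3 | 0 0

Nullable nonterminals: {A3}.
ε ∉ L(G), so no ε-production is kept.
Expand every rule over subsets of its nullable positions: S → 3 S A3 gives 3 S A3 | 3 S.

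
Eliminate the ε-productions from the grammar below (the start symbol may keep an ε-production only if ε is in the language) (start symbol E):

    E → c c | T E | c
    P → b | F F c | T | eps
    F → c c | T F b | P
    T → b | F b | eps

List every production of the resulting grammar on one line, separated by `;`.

Nullable nonterminals: {F, P, T}.
ε ∉ L(G), so no ε-production is kept.
For each production, add variants omitting each subset of nullable occurrences: P → F F c gives F F c | F c | c. F → T F b gives T F b | T b | F b | b.

E → c c | T E | c; P → b | F F c | F c | c | T; F → c c | T F b | T b | F b | b | P; T → b | F b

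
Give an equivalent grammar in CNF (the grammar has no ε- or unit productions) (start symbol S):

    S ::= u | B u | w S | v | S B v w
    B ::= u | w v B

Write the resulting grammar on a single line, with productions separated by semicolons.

S ::= u | B X1 | X2 S | v | S Y1; B ::= u | X2 Y3; X1 ::= u; X2 ::= w; X3 ::= v; Y1 ::= B Y2; Y2 ::= X3 X2; Y3 ::= X3 B

Introduce a nonterminal for each terminal appearing in a rule of length ≥ 2: X1 → u, X2 → w, X3 → v.
Binarize each right-hand side of length ≥ 3 by chaining fresh nonterminals (Y1, Y2, …): affected rules were S → S B X3 X2; B → X2 X3 B.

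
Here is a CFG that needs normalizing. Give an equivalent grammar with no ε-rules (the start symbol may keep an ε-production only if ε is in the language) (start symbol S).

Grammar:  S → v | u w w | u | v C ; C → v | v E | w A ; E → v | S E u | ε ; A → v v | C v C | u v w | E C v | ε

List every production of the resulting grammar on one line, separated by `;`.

S → v | u w w | u | v C; C → v | v E | w A | w; E → v | S E u | S u; A → v v | C v C | u v w | E C v | C v

Nullable nonterminals: {A, E}.
ε ∉ L(G), so no ε-production is kept.
For each production, add variants omitting each subset of nullable occurrences: C → w A gives w A | w. E → S E u gives S E u | S u. A → E C v gives E C v | C v.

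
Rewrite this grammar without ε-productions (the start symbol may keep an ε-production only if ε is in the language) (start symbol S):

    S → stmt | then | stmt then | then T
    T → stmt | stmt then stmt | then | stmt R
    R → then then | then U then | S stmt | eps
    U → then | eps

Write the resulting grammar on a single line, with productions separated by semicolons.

S → stmt | then | stmt then | then T; T → stmt | stmt then stmt | then | stmt R; R → then then | then U then | S stmt; U → then

The nullable symbols are {R, U}.
ε ∉ L(G), so no ε-production is kept.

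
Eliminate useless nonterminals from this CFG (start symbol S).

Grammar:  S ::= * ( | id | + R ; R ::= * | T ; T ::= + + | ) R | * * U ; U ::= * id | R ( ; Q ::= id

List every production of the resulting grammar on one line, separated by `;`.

S ::= * ( | id | + R; R ::= * | T; T ::= + + | ) R | * * U; U ::= * id | R (

Generating nonterminals: {Q, R, S, T, U}.
Reachable from S after that: {R, S, T, U}.
Removed useless symbols: {Q} and every production mentioning them.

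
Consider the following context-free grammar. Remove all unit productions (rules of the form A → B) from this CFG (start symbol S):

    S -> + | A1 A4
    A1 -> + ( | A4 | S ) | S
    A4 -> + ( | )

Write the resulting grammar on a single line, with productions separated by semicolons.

Unit pairs: A1 ⇒* {A4, S}.
Replace each nonterminal's rules with the union of the non-unit rules of every nonterminal it unit-derives.

S -> + | A1 A4; A1 -> + ( | ) | S ) | + | A1 A4; A4 -> + ( | )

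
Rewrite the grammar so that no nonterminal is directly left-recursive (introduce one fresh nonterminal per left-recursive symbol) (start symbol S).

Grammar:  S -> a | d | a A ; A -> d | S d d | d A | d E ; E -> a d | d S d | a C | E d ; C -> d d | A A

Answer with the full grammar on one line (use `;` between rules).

E is directly left-recursive.
For E: α = {d}, β = {a d, d S d, a C}. Rewrite as E → β E' and E' → α E' | ε.

S -> a | d | a A; A -> d | S d d | d A | d E; E -> a d E' | d S d E' | a C E'; C -> d d | A A; E' -> d E' | ε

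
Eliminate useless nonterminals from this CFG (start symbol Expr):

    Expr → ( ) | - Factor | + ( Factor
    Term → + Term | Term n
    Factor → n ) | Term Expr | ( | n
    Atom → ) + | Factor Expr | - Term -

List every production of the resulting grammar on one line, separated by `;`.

Generating nonterminals: {Atom, Expr, Factor}.
Reachable from Expr after that: {Expr, Factor}.
Removed useless symbols: {Atom, Term} and every production mentioning them.

Expr → ( ) | - Factor | + ( Factor; Factor → n ) | ( | n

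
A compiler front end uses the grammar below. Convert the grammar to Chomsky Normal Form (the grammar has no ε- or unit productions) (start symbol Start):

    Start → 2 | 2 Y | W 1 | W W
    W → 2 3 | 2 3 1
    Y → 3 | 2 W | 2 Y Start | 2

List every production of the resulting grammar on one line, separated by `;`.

Introduce a nonterminal for each terminal appearing in a rule of length ≥ 2: X1 → 2, X2 → 1, X3 → 3.
Binarize each right-hand side of length ≥ 3 by chaining fresh nonterminals (Y1, Y2, …): affected rules were W → X1 X3 X2; Y → X1 Y Start.

Start → 2 | X1 Y | W X2 | W W; W → X1 X3 | X1 Y1; Y → 3 | X1 W | X1 Y2 | 2; X1 → 2; X2 → 1; X3 → 3; Y1 → X3 X2; Y2 → Y Start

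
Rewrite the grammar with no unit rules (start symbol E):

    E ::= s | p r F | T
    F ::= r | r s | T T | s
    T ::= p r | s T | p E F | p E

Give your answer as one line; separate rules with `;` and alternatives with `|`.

E ::= s | p r F | p r | s T | p E F | p E; F ::= r | r s | T T | s; T ::= p r | s T | p E F | p E

Unit pairs: E ⇒* {T}.
For each unit pair (A, B), copy every non-unit production of B to A, then drop all unit productions.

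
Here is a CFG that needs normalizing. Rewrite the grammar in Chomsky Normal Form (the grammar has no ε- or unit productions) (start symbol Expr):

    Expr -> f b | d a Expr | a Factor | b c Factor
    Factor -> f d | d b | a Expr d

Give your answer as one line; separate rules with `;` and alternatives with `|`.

Introduce a nonterminal for each terminal appearing in a rule of length ≥ 2: X1 → f, X2 → b, X3 → d, X4 → a, X5 → c.
Binarize each right-hand side of length ≥ 3 by chaining fresh nonterminals (Y1, Y2, …): affected rules were Expr → X3 X4 Expr; Expr → X2 X5 Factor; Factor → X4 Expr X3.

Expr -> X1 X2 | X3 Y1 | X4 Factor | X2 Y2; Factor -> X1 X3 | X3 X2 | X4 Y3; X1 -> f; X2 -> b; X3 -> d; X4 -> a; X5 -> c; Y1 -> X4 Expr; Y2 -> X5 Factor; Y3 -> Expr X3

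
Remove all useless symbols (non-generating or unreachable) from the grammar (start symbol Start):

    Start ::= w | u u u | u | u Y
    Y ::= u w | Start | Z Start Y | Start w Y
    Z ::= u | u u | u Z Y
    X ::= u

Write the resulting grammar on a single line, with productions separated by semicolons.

Start ::= w | u u u | u | u Y; Y ::= u w | Start | Z Start Y | Start w Y; Z ::= u | u u | u Z Y

Generating nonterminals: {Start, X, Y, Z}.
Reachable from Start after that: {Start, Y, Z}.
Removed useless symbols: {X} and every production mentioning them.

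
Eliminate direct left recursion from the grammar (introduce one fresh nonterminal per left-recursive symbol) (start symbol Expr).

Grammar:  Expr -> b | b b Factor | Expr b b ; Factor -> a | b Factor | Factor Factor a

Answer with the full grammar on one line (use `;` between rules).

Expr, Factor are directly left-recursive.
For Expr: α = {b b}, β = {b, b b Factor}. Rewrite as Expr → β Expr1 and Expr1 → α Expr1 | ε.
For Factor: α = {Factor a}, β = {a, b Factor}. Rewrite as Factor → β Factor1 and Factor1 → α Factor1 | ε.

Expr -> b Expr1 | b b Factor Expr1; Factor -> a Factor1 | b Factor Factor1; Expr1 -> b b Expr1 | eps; Factor1 -> Factor a Factor1 | eps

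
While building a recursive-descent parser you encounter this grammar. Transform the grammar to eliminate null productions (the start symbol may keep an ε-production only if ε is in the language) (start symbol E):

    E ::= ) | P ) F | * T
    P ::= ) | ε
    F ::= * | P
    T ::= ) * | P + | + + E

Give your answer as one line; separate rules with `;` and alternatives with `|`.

Nullable nonterminals: {F, P}.
ε ∉ L(G), so no ε-production is kept.
Add the nullable-subset variants: E → P ) F gives P ) F | P ) | ) F. T → P + gives P + | +.

E ::= ) | P ) F | P ) | ) F | * T; P ::= ); F ::= * | P; T ::= ) * | P + | + | + + E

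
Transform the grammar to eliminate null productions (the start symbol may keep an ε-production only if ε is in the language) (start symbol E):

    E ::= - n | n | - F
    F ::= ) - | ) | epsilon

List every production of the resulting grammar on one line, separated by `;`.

E ::= - n | n | - F | -; F ::= ) - | )

The nullable symbols are {F}.
ε ∉ L(G), so no ε-production is kept.
Expand every rule over subsets of its nullable positions: E → - F gives - F | -.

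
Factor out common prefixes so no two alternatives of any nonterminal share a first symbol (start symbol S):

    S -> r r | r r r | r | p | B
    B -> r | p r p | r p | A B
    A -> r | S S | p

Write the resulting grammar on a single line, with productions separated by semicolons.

S -> p | B | r S'; B -> p r p | A B | r B'; A -> r | S S | p; S' -> ε | r S''; B' -> ε | p; S'' -> ε | r

S has alternatives sharing prefix 'r': factor to S → r S' with S' → r | r r | ε.
B has alternatives sharing prefix 'r': factor to B → r B' with B' → ε | p.
S' has alternatives sharing prefix 'r': factor to S' → r S'' with S'' → ε | r.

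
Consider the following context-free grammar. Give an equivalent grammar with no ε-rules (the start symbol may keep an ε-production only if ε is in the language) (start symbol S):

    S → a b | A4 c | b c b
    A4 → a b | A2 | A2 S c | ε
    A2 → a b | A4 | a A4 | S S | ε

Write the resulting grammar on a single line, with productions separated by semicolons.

The nullable symbols are {A2, A4}.
ε ∉ L(G), so no ε-production is kept.
Expand every rule over subsets of its nullable positions: S → A4 c gives A4 c | c. A4 → A2 S c gives A2 S c | S c. A2 → a A4 gives a A4 | a.

S → a b | A4 c | c | b c b; A4 → a b | A2 | A2 S c | S c; A2 → a b | A4 | a A4 | a | S S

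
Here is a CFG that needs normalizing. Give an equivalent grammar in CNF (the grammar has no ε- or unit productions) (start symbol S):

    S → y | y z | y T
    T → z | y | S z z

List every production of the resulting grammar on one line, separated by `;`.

Introduce a nonterminal for each terminal appearing in a rule of length ≥ 2: X1 → y, X2 → z.
Binarize each right-hand side of length ≥ 3 by chaining fresh nonterminals (Y1, Y2, …): affected rules were T → S X2 X2.

S → y | X1 X2 | X1 T; T → z | y | S Y1; X1 → y; X2 → z; Y1 → X2 X2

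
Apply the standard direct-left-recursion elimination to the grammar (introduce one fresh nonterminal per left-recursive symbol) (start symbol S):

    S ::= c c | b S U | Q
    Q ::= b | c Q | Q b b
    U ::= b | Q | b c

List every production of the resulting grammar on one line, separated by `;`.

Q is directly left-recursive.
For Q: α = {b b}, β = {b, c Q}. Rewrite as Q → β Q' and Q' → α Q' | ε.

S ::= c c | b S U | Q; Q ::= b Q' | c Q Q'; U ::= b | Q | b c; Q' ::= b b Q' | ε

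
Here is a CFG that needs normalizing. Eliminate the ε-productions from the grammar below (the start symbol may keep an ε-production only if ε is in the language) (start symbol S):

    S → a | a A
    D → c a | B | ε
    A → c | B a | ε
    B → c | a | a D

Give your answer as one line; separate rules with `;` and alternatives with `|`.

Nullable set = {A, D}.
ε ∉ L(G), so no ε-production is kept.

S → a | a A; D → c a | B; A → c | B a; B → c | a | a D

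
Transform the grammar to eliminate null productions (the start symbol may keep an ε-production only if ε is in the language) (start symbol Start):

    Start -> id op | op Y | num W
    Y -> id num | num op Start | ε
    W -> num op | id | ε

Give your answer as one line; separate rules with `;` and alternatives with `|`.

Nullable set = {W, Y}.
ε ∉ L(G), so no ε-production is kept.
Add the nullable-subset variants: Start → op Y gives op Y | op. Start → num W gives num W | num.

Start -> id op | op Y | op | num W | num; Y -> id num | num op Start; W -> num op | id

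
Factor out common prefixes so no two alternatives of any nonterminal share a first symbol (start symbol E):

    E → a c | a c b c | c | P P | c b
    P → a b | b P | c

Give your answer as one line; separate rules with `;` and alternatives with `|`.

E has alternatives sharing prefix 'a c': factor to E → a c E' with E' → ε | b c.
E has alternatives sharing prefix 'c': factor to E → c E'' with E'' → ε | b.

E → P P | a c E' | c E''; P → a b | b P | c; E' → ε | b c; E'' → ε | b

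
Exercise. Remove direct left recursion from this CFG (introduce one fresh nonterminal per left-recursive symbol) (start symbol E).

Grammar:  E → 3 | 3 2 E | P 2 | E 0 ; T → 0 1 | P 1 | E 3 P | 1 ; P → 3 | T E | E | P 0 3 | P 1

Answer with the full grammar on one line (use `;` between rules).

Left recursion appears on E, P.
For E: α = {0}, β = {3, 3 2 E, P 2}. Rewrite as E → β E' and E' → α E' | ε.
For P: α = {0 3, 1}, β = {3, T E, E}. Rewrite as P → β P' and P' → α P' | ε.

E → 3 E' | 3 2 E E' | P 2 E'; T → 0 1 | P 1 | E 3 P | 1; P → 3 P' | T E P' | E P'; E' → 0 E' | epsilon; P' → 0 3 P' | 1 P' | epsilon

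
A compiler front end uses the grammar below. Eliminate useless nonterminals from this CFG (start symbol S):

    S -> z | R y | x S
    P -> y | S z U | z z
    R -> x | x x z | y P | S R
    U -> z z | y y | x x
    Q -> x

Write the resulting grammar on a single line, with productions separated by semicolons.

S -> z | R y | x S; P -> y | S z U | z z; R -> x | x x z | y P | S R; U -> z z | y y | x x

Generating nonterminals: {P, Q, R, S, U}.
Reachable from S after that: {P, R, S, U}.
Removed useless symbols: {Q} and every production mentioning them.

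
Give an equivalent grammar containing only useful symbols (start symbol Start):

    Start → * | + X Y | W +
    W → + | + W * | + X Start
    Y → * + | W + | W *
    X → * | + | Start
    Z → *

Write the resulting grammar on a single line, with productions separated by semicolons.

Start → * | + X Y | W +; W → + | + W * | + X Start; Y → * + | W + | W *; X → * | + | Start

Generating nonterminals: {Start, W, X, Y, Z}.
Reachable from Start after that: {Start, W, X, Y}.
Removed useless symbols: {Z} and every production mentioning them.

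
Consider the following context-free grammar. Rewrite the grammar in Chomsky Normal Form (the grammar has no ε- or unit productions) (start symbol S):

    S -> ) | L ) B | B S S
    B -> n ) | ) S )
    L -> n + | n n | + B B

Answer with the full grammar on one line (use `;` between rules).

Introduce a nonterminal for each terminal appearing in a rule of length ≥ 2: X1 → ), X2 → n, X3 → +.
Binarize each right-hand side of length ≥ 3 by chaining fresh nonterminals (Y1, Y2, …): affected rules were S → L X1 B; S → B S S; B → X1 S X1; L → X3 B B.

S -> ) | L Y1 | B Y2; B -> X2 X1 | X1 Y3; L -> X2 X3 | X2 X2 | X3 Y4; X1 -> ); X2 -> n; X3 -> +; Y1 -> X1 B; Y2 -> S S; Y3 -> S X1; Y4 -> B B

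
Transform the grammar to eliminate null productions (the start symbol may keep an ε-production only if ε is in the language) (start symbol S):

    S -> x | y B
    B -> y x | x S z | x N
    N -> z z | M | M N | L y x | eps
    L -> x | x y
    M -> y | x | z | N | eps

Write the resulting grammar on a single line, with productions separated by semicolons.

Nullable nonterminals: {M, N}.
ε ∉ L(G), so no ε-production is kept.
Expand every rule over subsets of its nullable positions: B → x N gives x N | x.

S -> x | y B; B -> y x | x S z | x N | x; N -> z z | M | M N | L y x; L -> x | x y; M -> y | x | z | N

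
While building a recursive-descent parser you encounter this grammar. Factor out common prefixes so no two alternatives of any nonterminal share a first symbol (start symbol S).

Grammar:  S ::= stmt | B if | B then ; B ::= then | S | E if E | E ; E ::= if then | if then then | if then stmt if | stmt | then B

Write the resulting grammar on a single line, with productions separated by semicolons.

S ::= stmt | B S'; B ::= then | S | E B'; E ::= stmt | then B | if then E'; S' ::= if | then; B' ::= if E | ε; E' ::= ε | then | stmt if

S has alternatives sharing prefix 'B': factor to S → B S' with S' → if | then.
B has alternatives sharing prefix 'E': factor to B → E B' with B' → if E | ε.
E has alternatives sharing prefix 'if then': factor to E → if then E' with E' → ε | then | stmt if.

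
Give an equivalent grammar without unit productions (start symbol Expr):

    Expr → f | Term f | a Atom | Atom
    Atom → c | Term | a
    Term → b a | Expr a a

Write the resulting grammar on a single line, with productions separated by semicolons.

Unit pairs: Atom ⇒* {Term}; Expr ⇒* {Atom, Term}.
Replace each nonterminal's rules with the union of the non-unit rules of every nonterminal it unit-derives.

Expr → b a | Expr a a | c | a | f | Term f | a Atom; Atom → b a | Expr a a | c | a; Term → b a | Expr a a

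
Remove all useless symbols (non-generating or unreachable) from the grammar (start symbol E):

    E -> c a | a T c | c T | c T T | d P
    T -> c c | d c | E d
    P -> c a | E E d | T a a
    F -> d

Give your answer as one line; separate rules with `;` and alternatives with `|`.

Generating nonterminals: {E, F, P, T}.
Reachable from E after that: {E, P, T}.
Removed useless symbols: {F} and every production mentioning them.

E -> c a | a T c | c T | c T T | d P; T -> c c | d c | E d; P -> c a | E E d | T a a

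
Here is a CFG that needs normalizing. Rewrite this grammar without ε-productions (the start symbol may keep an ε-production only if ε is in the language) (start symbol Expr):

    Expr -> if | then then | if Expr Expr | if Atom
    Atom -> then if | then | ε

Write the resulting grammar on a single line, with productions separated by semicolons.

Expr -> if | then then | if Expr Expr | if Atom; Atom -> then if | then

Nullable set = {Atom}.
ε ∉ L(G), so no ε-production is kept.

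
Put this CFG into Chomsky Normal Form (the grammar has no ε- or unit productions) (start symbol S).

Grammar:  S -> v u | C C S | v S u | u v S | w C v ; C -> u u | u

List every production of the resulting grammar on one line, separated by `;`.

Introduce a nonterminal for each terminal appearing in a rule of length ≥ 2: X1 → v, X2 → u, X3 → w.
Binarize each right-hand side of length ≥ 3 by chaining fresh nonterminals (Y1, Y2, …): affected rules were S → C C S; S → X1 S X2; S → X2 X1 S; S → X3 C X1.

S -> X1 X2 | C Y1 | X1 Y2 | X2 Y3 | X3 Y4; C -> X2 X2 | u; X1 -> v; X2 -> u; X3 -> w; Y1 -> C S; Y2 -> S X2; Y3 -> X1 S; Y4 -> C X1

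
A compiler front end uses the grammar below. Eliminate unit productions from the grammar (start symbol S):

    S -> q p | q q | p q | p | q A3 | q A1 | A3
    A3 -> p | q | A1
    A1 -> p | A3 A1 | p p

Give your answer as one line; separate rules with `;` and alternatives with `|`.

Unit pairs: A3 ⇒* {A1}; S ⇒* {A1, A3}.
For each unit pair (A, B), copy every non-unit production of B to A, then drop all unit productions.

S -> p | A3 A1 | p p | q p | q q | p q | q A3 | q A1 | q; A3 -> p | A3 A1 | p p | q; A1 -> p | A3 A1 | p p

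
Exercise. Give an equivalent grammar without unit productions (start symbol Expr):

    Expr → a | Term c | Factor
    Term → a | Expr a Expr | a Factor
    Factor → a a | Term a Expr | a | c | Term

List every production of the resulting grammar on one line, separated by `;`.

Unit pairs: Expr ⇒* {Factor, Term}; Factor ⇒* {Term}.
For each unit pair (A, B), copy every non-unit production of B to A, then drop all unit productions.

Expr → a | Expr a Expr | a Factor | a a | Term a Expr | c | Term c; Term → a | Expr a Expr | a Factor; Factor → a | Expr a Expr | a Factor | a a | Term a Expr | c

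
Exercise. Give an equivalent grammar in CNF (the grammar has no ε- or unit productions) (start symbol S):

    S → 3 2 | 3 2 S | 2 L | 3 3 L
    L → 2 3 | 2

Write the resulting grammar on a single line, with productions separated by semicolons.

S → X1 X2 | X1 Y1 | X2 L | X1 Y2; L → X2 X1 | 2; X1 → 3; X2 → 2; Y1 → X2 S; Y2 → X1 L

Introduce a nonterminal for each terminal appearing in a rule of length ≥ 2: X1 → 3, X2 → 2.
Binarize each right-hand side of length ≥ 3 by chaining fresh nonterminals (Y1, Y2, …): affected rules were S → X1 X2 S; S → X1 X1 L.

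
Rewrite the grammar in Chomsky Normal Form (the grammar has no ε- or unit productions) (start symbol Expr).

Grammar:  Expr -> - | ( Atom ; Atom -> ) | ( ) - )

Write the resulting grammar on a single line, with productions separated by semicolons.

Introduce a nonterminal for each terminal appearing in a rule of length ≥ 2: X1 → (, X2 → ), X3 → -.
Binarize each right-hand side of length ≥ 3 by chaining fresh nonterminals (Y1, Y2, …): affected rules were Atom → X1 X2 X3 X2.

Expr -> - | X1 Atom; Atom -> ) | X1 Y1; X1 -> (; X2 -> ); X3 -> -; Y1 -> X2 Y2; Y2 -> X3 X2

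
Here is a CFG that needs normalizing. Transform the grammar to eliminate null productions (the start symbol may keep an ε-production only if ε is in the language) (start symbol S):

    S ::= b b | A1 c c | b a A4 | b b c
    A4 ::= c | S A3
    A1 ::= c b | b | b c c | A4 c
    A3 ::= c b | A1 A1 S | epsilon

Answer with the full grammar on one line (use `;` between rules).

S ::= b b | A1 c c | b a A4 | b b c; A4 ::= c | S A3 | S; A1 ::= c b | b | b c c | A4 c; A3 ::= c b | A1 A1 S

The nullable symbols are {A3}.
ε ∉ L(G), so no ε-production is kept.
For each production, add variants omitting each subset of nullable occurrences: A4 → S A3 gives S A3 | S.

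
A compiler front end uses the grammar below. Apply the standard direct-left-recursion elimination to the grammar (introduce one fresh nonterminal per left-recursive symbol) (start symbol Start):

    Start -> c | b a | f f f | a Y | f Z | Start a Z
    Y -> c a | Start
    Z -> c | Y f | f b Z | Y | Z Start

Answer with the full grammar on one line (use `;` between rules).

Start -> c Start1 | b a Start1 | f f f Start1 | a Y Start1 | f Z Start1; Y -> c a | Start; Z -> c Z1 | Y f Z1 | f b Z Z1 | Y Z1; Start1 -> a Z Start1 | ε; Z1 -> Start Z1 | ε

Directly left-recursive nonterminals: Start, Z.
For Start: α = {a Z}, β = {c, b a, f f f, a Y, f Z}. Rewrite as Start → β Start1 and Start1 → α Start1 | ε.
For Z: α = {Start}, β = {c, Y f, f b Z, Y}. Rewrite as Z → β Z1 and Z1 → α Z1 | ε.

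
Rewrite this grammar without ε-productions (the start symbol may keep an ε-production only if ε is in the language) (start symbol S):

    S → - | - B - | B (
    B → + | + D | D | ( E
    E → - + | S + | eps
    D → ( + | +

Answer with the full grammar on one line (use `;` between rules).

S → - | - B - | B (; B → + | + D | D | ( E | (; E → - + | S +; D → ( + | +

Nullable set = {E}.
ε ∉ L(G), so no ε-production is kept.
Expand every rule over subsets of its nullable positions: B → ( E gives ( E | (.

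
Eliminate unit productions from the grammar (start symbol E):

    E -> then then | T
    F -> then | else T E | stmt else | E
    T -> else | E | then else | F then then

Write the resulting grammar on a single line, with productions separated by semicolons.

Unit pairs: E ⇒* {T}; F ⇒* {E, T}; T ⇒* {E}.
For every A with A ⇒* B via unit rules, add B's non-unit alternatives to A; then delete every rule of the form X → Y.

E -> then then | else | then else | F then then; F -> then then | then | else T E | stmt else | else | then else | F then then; T -> then then | else | then else | F then then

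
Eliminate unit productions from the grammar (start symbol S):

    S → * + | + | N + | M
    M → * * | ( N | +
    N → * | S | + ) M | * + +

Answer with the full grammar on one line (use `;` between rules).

S → * + | + | N + | * * | ( N; M → * * | ( N | +; N → * + | + | N + | * | + ) M | * + + | * * | ( N

Unit pairs: N ⇒* {M, S}; S ⇒* {M}.
For each unit pair (A, B), copy every non-unit production of B to A, then drop all unit productions.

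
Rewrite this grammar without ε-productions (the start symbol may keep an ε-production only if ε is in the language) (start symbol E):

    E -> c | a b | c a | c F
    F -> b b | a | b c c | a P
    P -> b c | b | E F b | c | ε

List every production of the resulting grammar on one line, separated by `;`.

The nullable symbols are {P}.
ε ∉ L(G), so no ε-production is kept.

E -> c | a b | c a | c F; F -> b b | a | b c c | a P; P -> b c | b | E F b | c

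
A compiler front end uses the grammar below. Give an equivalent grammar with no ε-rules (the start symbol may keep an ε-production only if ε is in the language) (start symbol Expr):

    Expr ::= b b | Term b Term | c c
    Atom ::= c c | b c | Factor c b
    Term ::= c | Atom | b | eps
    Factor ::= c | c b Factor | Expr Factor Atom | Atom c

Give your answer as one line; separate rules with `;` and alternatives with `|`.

Nullable nonterminals: {Term}.
ε ∉ L(G), so no ε-production is kept.
For each production, add variants omitting each subset of nullable occurrences: Expr → Term b Term gives Term b Term | Term b | b Term | b.

Expr ::= b b | Term b Term | Term b | b Term | b | c c; Atom ::= c c | b c | Factor c b; Term ::= c | Atom | b; Factor ::= c | c b Factor | Expr Factor Atom | Atom c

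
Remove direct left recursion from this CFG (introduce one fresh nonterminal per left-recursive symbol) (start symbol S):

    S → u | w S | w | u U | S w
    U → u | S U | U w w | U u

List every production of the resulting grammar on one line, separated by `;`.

Left recursion appears on S, U.
For S: α = {w}, β = {u, w S, w, u U}. Rewrite as S → β S' and S' → α S' | ε.
For U: α = {w w, u}, β = {u, S U}. Rewrite as U → β U' and U' → α U' | ε.

S → u S' | w S S' | w S' | u U S'; U → u U' | S U U'; S' → w S' | ε; U' → w w U' | u U' | ε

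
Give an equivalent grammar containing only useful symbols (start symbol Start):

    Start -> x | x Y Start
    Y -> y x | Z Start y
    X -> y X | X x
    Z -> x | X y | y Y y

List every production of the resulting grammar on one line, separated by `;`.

Start -> x | x Y Start; Y -> y x | Z Start y; Z -> x | y Y y

Generating nonterminals: {Start, Y, Z}.
Reachable from Start after that: {Start, Y, Z}.
Removed useless symbols: {X} and every production mentioning them.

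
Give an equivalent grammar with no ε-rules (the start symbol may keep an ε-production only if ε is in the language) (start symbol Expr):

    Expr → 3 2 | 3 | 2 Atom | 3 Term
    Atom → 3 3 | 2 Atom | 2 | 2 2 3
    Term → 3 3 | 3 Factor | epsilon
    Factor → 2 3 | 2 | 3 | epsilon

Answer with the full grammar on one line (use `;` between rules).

Expr → 3 2 | 3 | 2 Atom | 3 Term; Atom → 3 3 | 2 Atom | 2 | 2 2 3; Term → 3 3 | 3 Factor | 3; Factor → 2 3 | 2 | 3

The nullable symbols are {Factor, Term}.
ε ∉ L(G), so no ε-production is kept.
Expand every rule over subsets of its nullable positions: Term → 3 Factor gives 3 Factor | 3.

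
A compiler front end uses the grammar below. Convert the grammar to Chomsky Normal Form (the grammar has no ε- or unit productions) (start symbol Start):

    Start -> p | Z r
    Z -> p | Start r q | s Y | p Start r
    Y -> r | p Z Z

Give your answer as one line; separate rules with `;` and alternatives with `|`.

Introduce a nonterminal for each terminal appearing in a rule of length ≥ 2: X1 → r, X2 → q, X3 → s, X4 → p.
Binarize each right-hand side of length ≥ 3 by chaining fresh nonterminals (Y1, Y2, …): affected rules were Z → Start X1 X2; Z → X4 Start X1; Y → X4 Z Z.

Start -> p | Z X1; Z -> p | Start Y1 | X3 Y | X4 Y2; Y -> r | X4 Y3; X1 -> r; X2 -> q; X3 -> s; X4 -> p; Y1 -> X1 X2; Y2 -> Start X1; Y3 -> Z Z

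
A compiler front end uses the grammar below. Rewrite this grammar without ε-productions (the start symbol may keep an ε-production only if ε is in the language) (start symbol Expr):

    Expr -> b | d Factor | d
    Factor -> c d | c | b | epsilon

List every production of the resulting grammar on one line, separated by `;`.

Nullable nonterminals: {Factor}.
ε ∉ L(G), so no ε-production is kept.
Add the nullable-subset variants: Expr → d Factor gives d Factor | d.

Expr -> b | d Factor | d; Factor -> c d | c | b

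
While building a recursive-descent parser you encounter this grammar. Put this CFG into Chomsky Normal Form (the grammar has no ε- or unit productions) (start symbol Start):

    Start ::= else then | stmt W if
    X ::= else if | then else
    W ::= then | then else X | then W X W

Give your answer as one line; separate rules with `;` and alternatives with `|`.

Start ::= X1 X2 | X3 Y1; X ::= X1 X4 | X2 X1; W ::= then | X2 Y2 | X2 Y3; X1 ::= else; X2 ::= then; X3 ::= stmt; X4 ::= if; Y1 ::= W X4; Y2 ::= X1 X; Y3 ::= W Y4; Y4 ::= X W

Introduce a nonterminal for each terminal appearing in a rule of length ≥ 2: X1 → else, X2 → then, X3 → stmt, X4 → if.
Binarize each right-hand side of length ≥ 3 by chaining fresh nonterminals (Y1, Y2, …): affected rules were Start → X3 W X4; W → X2 X1 X; W → X2 W X W.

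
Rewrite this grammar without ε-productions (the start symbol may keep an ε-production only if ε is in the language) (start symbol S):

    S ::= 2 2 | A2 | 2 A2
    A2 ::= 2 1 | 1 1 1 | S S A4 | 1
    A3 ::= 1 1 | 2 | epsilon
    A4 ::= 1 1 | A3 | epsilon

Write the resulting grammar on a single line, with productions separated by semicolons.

Nullable nonterminals: {A3, A4}.
ε ∉ L(G), so no ε-production is kept.
For each production, add variants omitting each subset of nullable occurrences: A2 → S S A4 gives S S A4 | S S.

S ::= 2 2 | A2 | 2 A2; A2 ::= 2 1 | 1 1 1 | S S A4 | S S | 1; A3 ::= 1 1 | 2; A4 ::= 1 1 | A3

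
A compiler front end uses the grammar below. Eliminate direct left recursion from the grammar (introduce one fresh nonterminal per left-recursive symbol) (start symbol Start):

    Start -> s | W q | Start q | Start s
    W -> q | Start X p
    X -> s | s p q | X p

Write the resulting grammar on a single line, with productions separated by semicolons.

Start -> s Start1 | W q Start1; W -> q | Start X p; X -> s X1 | s p q X1; Start1 -> q Start1 | s Start1 | ε; X1 -> p X1 | ε

Start, X are directly left-recursive.
For Start: α = {q, s}, β = {s, W q}. Rewrite as Start → β Start1 and Start1 → α Start1 | ε.
For X: α = {p}, β = {s, s p q}. Rewrite as X → β X1 and X1 → α X1 | ε.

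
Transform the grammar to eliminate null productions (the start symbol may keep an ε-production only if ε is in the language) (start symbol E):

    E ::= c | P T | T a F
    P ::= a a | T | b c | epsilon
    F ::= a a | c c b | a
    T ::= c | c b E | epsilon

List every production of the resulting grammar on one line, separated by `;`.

Nullable nonterminals: {E, P, T}.
ε ∈ L(G) since E is nullable, so keep E → ε.
Add the nullable-subset variants: E → P T gives P T | P | T. E → T a F gives T a F | a F. T → c b E gives c b E | c b.

E ::= c | P T | P | T | T a F | a F | epsilon; P ::= a a | T | b c; F ::= a a | c c b | a; T ::= c | c b E | c b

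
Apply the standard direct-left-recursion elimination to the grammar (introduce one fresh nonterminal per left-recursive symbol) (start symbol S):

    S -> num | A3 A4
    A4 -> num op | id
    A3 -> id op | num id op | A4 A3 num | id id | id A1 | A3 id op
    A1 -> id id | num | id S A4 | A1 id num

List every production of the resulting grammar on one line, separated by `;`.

S -> num | A3 A4; A4 -> num op | id; A3 -> id op A3' | num id op A3' | A4 A3 num A3' | id id A3' | id A1 A3'; A1 -> id id A1' | num A1' | id S A4 A1'; A3' -> id op A3' | epsilon; A1' -> id num A1' | epsilon

Left recursion appears on A3, A1.
For A3: α = {id op}, β = {id op, num id op, A4 A3 num, id id, id A1}. Rewrite as A3 → β A3' and A3' → α A3' | ε.
For A1: α = {id num}, β = {id id, num, id S A4}. Rewrite as A1 → β A1' and A1' → α A1' | ε.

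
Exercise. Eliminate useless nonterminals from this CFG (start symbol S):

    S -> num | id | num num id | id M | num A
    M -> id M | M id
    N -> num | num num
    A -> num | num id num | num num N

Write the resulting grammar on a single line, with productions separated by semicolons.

Generating nonterminals: {A, N, S}.
Reachable from S after that: {A, N, S}.
Removed useless symbols: {M} and every production mentioning them.

S -> num | id | num num id | num A; N -> num | num num; A -> num | num id num | num num N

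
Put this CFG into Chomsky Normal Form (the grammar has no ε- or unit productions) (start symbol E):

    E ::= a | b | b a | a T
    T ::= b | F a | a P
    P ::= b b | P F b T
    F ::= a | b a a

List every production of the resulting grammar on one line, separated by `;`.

Introduce a nonterminal for each terminal appearing in a rule of length ≥ 2: X1 → b, X2 → a.
Binarize each right-hand side of length ≥ 3 by chaining fresh nonterminals (Y1, Y2, …): affected rules were P → P F X1 T; F → X1 X2 X2.

E ::= a | b | X1 X2 | X2 T; T ::= b | F X2 | X2 P; P ::= X1 X1 | P Y1; F ::= a | X1 Y3; X1 ::= b; X2 ::= a; Y1 ::= F Y2; Y2 ::= X1 T; Y3 ::= X2 X2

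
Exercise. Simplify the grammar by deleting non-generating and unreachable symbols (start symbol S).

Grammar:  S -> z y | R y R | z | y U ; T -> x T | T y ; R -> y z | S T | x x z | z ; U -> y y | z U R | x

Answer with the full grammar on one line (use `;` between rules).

S -> z y | R y R | z | y U; R -> y z | x x z | z; U -> y y | z U R | x

Generating nonterminals: {R, S, U}.
Reachable from S after that: {R, S, U}.
Removed useless symbols: {T} and every production mentioning them.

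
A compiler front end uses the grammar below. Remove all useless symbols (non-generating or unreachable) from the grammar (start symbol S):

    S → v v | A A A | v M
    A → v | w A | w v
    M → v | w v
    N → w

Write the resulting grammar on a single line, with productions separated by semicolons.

Generating nonterminals: {A, M, N, S}.
Reachable from S after that: {A, M, S}.
Removed useless symbols: {N} and every production mentioning them.

S → v v | A A A | v M; A → v | w A | w v; M → v | w v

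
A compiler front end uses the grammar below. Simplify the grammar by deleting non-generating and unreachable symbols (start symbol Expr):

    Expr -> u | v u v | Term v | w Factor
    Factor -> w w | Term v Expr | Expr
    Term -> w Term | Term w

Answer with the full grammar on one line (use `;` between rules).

Expr -> u | v u v | w Factor; Factor -> w w | Expr

Generating nonterminals: {Expr, Factor}.
Reachable from Expr after that: {Expr, Factor}.
Removed useless symbols: {Term} and every production mentioning them.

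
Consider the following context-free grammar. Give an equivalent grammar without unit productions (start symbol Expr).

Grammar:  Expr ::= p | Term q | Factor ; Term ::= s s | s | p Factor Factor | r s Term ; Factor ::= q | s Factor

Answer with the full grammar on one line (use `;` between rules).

Expr ::= q | s Factor | p | Term q; Term ::= s s | s | p Factor Factor | r s Term; Factor ::= q | s Factor

Unit pairs: Expr ⇒* {Factor}.
For every A with A ⇒* B via unit rules, add B's non-unit alternatives to A; then delete every rule of the form X → Y.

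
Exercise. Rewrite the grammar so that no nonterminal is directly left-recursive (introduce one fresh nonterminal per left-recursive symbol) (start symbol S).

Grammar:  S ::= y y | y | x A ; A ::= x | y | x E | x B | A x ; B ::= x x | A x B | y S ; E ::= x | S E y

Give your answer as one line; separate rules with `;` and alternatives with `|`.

S ::= y y | y | x A; A ::= x A' | y A' | x E A' | x B A'; B ::= x x | A x B | y S; E ::= x | S E y; A' ::= x A' | ε

Directly left-recursive nonterminal: A.
For A: α = {x}, β = {x, y, x E, x B}. Rewrite as A → β A' and A' → α A' | ε.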